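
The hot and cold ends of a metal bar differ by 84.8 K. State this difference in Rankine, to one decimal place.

152.6°R

Only the scale ratio 1.8 matters for a change in temperature.
84.8 × 1.8 = 152.6.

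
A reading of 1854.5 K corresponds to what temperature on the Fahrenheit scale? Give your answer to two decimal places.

In Celsius: 1854.5 - 273.15 = 1581.3500°C.
In Fahrenheit: 1581.3500 × 1.8 + 32 = 2878.43°F.

2878.43°F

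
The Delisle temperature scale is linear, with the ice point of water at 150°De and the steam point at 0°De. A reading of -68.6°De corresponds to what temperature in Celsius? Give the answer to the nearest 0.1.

145.7°C

Linear interpolation between the fixed points: C = (-68.6 - 150) × 100 / (0 - 150) = 145.7333°C.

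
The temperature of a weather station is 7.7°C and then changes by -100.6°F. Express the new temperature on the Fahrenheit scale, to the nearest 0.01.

The 100.6°F change is an interval, so only the factor 5/9 applies: -100.6 × 5/9 = -55.8889°C.
Final Celsius temperature: 7.7000 - 55.8889 = -48.1889°C.
In Fahrenheit: -48.1889 × 1.8 + 32 = -54.74°F.

-54.74°F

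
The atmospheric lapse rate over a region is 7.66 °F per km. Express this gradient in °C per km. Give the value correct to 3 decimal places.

Since only a temperature interval is involved, the additive offset between the scales drops out.
A change of 1°F is a change of 5/9°C, so 7.66 × 5/9 = 4.256.

4.256 °C/km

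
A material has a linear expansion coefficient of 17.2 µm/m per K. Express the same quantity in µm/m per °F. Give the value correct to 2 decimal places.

Since only a temperature interval is involved, the additive offset between the scales drops out.
A change of 1°F is a change of 5/9 K, so per °F the value is 17.2 × 5/9 = 9.56.

9.56 µm/m per °F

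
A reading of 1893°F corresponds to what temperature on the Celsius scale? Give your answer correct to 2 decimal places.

In Celsius: (1893 - 32) × 5/9 = 1033.8889°C.

1033.89°C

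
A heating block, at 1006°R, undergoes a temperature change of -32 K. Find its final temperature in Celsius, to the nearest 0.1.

Initial temperature in Celsius: (1006 - 491.67) × 5/9 = 285.7389°C.
The 32 K change is an interval; Kelvin and Celsius degrees are the same size, so ΔC = -32°C.
Final Celsius temperature: 285.7389 - 32.0000 = 253.7389°C.

253.7°C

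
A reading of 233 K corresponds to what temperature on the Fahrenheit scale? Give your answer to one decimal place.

-40.3°F

In Celsius: 233 - 273.15 = -40.1500°C.
In Fahrenheit: -40.1500 × 1.8 + 32 = -40.3°F.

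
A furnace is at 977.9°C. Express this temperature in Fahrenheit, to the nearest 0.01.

In Fahrenheit: 977.9000 × 1.8 + 32 = 1792.22°F.

1792.22°F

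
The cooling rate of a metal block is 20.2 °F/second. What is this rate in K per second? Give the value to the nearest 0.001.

11.222 K/second

Since only a temperature interval is involved, the additive offset between the scales drops out.
A change of 1°F is a change of 5/9 K, so 20.2 × 5/9 = 11.222.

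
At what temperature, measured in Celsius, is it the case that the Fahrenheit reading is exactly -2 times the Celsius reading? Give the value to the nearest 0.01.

Let C be the Celsius reading. The Fahrenheit reading is F = 1.8·C + 32.
Require F = -2·C: 1.8·C + 32 = -2·C.
(3.8)·C = -32  ⇒  C = -8.42.

-8.42°C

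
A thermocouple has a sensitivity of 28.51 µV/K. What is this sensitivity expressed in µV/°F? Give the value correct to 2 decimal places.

15.84 µV/°F

Since only a temperature interval is involved, the additive offset between the scales drops out.
A change of 1°F is a change of 5/9 K, so per °F the value is 28.51 × 5/9 = 15.84.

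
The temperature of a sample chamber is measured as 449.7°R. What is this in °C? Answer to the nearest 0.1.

In Celsius: (449.7 - 491.67) × 5/9 = -23.3167°C.

-23.3°C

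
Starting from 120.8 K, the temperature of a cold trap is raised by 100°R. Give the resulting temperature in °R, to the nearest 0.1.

317.4°R

Initial temperature in Celsius: 120.8 - 273.15 = -152.3500°C.
The 100°R change is an interval, so only the factor 5/9 applies: +100 × 5/9 = +55.5556°C.
Final Celsius temperature: -152.3500 + 55.5556 = -96.7944°C.
In Rankine: -96.7944 × 1.8 + 491.67 = 317.4°R.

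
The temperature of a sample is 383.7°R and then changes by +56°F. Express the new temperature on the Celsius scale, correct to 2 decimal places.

Initial temperature in Celsius: (383.7 - 491.67) × 5/9 = -59.9833°C.
The 56°F change is an interval, so only the factor 5/9 applies: +56 × 5/9 = +31.1111°C.
Final Celsius temperature: -59.9833 + 31.1111 = -28.8722°C.

-28.87°C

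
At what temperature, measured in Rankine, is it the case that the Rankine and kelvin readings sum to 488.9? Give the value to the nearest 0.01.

314.29°R

Let R be the Rankine reading. The kelvin reading is K = 5/9·R.
Require R + K = 488.9: (14/9)·R = 488.9.
R = (488.9) / (14/9) = 314.29.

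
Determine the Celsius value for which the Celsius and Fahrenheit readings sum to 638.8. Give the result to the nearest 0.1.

216.7°C

Let C be the Celsius reading. The Fahrenheit reading is F = 1.8·C + 32.
Require C + F = 638.8: (2.8)·C + 32 = 638.8.
C = (638.8 - 32) / (2.8) = 216.7.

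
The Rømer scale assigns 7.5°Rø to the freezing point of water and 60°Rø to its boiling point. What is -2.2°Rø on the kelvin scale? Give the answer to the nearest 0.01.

254.67 K

Linear interpolation between the fixed points: C = (-2.2 - 7.5) × 100 / (60 - 7.5) = -18.4762°C.
Then -18.4762 + 273.15 = 254.67 K.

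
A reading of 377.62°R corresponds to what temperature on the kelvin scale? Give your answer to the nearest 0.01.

209.79 K

In Celsius: (377.62 - 491.67) × 5/9 = -63.3611°C.
In kelvin: -63.3611 + 273.15 = 209.79 K.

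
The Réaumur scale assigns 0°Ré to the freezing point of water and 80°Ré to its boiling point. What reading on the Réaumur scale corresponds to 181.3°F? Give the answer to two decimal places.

First in Celsius: (181.3 - 32) × 5/9 = 82.9444°C.
Linearly onto the Réaumur scale: 0 + (82.9444 / 100) × (80 - 0) = 66.36°Ré.

66.36°Ré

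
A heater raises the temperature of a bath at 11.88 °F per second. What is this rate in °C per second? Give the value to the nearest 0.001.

The quantity depends on a temperature interval, so only the ratio of degree sizes applies; the offset between the scales is irrelevant.
A change of 1°F is a change of 5/9°C, so 11.88 × 5/9 = 6.600.

6.600 °C/second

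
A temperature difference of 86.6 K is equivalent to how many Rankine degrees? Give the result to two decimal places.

Only the scale ratio 1.8 matters for a change in temperature.
86.6 × 1.8 = 155.88.

155.88°R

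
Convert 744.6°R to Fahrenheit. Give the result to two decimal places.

284.93°F

In Celsius: (744.6 - 491.67) × 5/9 = 140.5167°C.
In Fahrenheit: 140.5167 × 1.8 + 32 = 284.93°F.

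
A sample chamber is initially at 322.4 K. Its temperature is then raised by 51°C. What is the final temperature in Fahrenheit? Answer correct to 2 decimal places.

212.45°F

Initial temperature in Celsius: 322.4 - 273.15 = 49.2500°C.
Final Celsius temperature: 49.2500 + 51.0000 = 100.2500°C.
In Fahrenheit: 100.2500 × 1.8 + 32 = 212.45°F.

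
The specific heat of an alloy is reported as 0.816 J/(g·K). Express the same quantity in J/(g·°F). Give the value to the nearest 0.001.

The quantity depends on a temperature interval, so only the ratio of degree sizes applies; the offset between the scales is irrelevant.
A change of 1°F is a change of 5/9 K, so per °F the value is 0.816 × 5/9 = 0.453.

0.453 J/(g·°F)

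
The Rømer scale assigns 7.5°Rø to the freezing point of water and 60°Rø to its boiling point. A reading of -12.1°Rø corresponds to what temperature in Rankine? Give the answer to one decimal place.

424.5°R

Linear interpolation between the fixed points: C = (-12.1 - 7.5) × 100 / (60 - 7.5) = -37.3333°C.
Then -37.3333 × 1.8 + 491.67 = 424.5°R.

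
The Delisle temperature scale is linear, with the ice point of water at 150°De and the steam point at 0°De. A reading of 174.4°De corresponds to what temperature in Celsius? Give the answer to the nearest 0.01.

Linear interpolation between the fixed points: C = (174.4 - 150) × 100 / (0 - 150) = -16.2667°C.

-16.27°C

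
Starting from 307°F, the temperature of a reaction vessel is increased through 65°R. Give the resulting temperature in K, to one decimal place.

462.0 K

Initial temperature in Celsius: (307 - 32) × 5/9 = 152.7778°C.
The 65°R change is an interval, so only the factor 5/9 applies: +65 × 5/9 = +36.1111°C.
Final Celsius temperature: 152.7778 + 36.1111 = 188.8889°C.
In kelvin: 188.8889 + 273.15 = 462.0 K.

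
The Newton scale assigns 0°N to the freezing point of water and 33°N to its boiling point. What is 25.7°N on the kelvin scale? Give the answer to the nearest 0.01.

351.03 K

Linear interpolation between the fixed points: C = (25.7 - 0) × 100 / (33 - 0) = 77.8788°C.
Then 77.8788 + 273.15 = 351.03 K.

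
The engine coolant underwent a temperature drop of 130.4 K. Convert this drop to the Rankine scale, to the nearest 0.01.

For a temperature interval the offset drops out; only the factor 1.8 applies.
130.4 × 1.8 = 234.72.

234.72°R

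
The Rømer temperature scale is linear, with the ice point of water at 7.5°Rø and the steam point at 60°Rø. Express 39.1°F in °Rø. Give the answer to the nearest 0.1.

First in Celsius: (39.1 - 32) × 5/9 = 3.9444°C.
Linearly onto the Rømer scale: 7.5 + (3.9444 / 100) × (60 - 7.5) = 9.6°Rø.

9.6°Rø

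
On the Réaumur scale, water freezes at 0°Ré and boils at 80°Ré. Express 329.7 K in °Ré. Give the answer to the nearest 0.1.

First in Celsius: 329.7 - 273.15 = 56.5500°C.
Linearly onto the Réaumur scale: 0 + (56.5500 / 100) × (80 - 0) = 45.2°Ré.

45.2°Ré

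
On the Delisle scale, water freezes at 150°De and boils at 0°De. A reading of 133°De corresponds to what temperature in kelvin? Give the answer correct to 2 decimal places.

284.48 K

Linear interpolation between the fixed points: C = (133 - 150) × 100 / (0 - 150) = 11.3333°C.
Then 11.3333 + 273.15 = 284.48 K.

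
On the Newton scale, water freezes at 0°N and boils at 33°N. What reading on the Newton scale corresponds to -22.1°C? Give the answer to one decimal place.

-7.3°N

Linearly onto the Newton scale: 0 + (-22.1000 / 100) × (33 - 0) = -7.3°N.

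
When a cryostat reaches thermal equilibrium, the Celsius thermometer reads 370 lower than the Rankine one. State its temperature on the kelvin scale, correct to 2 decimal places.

121.06 K

Let x be the Rankine reading; then the Celsius reading is 5/9·x - 273.15.
(5/9·x - 273.15) - x = -370  ⇒  (-4/9)·x = -96.85  ⇒  x = 217.9125°R.
In Celsius: (217.9125 - 491.67) × 5/9 = -152.0875°C.
In kelvin: -152.0875 + 273.15 = 121.06 K.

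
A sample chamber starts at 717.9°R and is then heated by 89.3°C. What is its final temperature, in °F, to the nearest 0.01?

418.97°F

Initial temperature in Celsius: (717.9 - 491.67) × 5/9 = 125.6833°C.
Final Celsius temperature: 125.6833 + 89.3000 = 214.9833°C.
In Fahrenheit: 214.9833 × 1.8 + 32 = 418.97°F.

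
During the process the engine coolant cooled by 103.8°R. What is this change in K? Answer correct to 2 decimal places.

An interval of 1°R corresponds to 5/9 K.
103.8 × 5/9 = 57.67.

57.67 K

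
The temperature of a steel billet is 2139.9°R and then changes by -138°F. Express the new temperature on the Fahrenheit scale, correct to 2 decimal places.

1542.23°F

Initial temperature in Celsius: (2139.9 - 491.67) × 5/9 = 915.6833°C.
The 138°F change is an interval, so only the factor 5/9 applies: -138 × 5/9 = -76.6667°C.
Final Celsius temperature: 915.6833 - 76.6667 = 839.0167°C.
In Fahrenheit: 839.0167 × 1.8 + 32 = 1542.23°F.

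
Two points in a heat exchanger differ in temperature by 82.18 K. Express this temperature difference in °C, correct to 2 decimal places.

82.18°C

Kelvin and Celsius degrees are the same size, so the interval is unchanged: 82.18.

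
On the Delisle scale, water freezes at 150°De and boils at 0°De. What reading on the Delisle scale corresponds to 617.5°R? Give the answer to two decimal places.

First in Celsius: (617.5 - 491.67) × 5/9 = 69.9056°C.
Linearly onto the Delisle scale: 150 + (69.9056 / 100) × (0 - 150) = 45.14°De.

45.14°De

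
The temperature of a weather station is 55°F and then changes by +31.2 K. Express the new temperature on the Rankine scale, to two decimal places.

570.83°R

Initial temperature in Celsius: (55 - 32) × 5/9 = 12.7778°C.
The 31.2 K change is an interval; Kelvin and Celsius degrees are the same size, so ΔC = +31.2°C.
Final Celsius temperature: 12.7778 + 31.2000 = 43.9778°C.
In Rankine: 43.9778 × 1.8 + 491.67 = 570.83°R.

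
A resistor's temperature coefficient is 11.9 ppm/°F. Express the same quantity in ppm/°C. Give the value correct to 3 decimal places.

The quantity depends on a temperature interval, so only the ratio of degree sizes applies; the offset between the scales is irrelevant.
A change of 1°C is a change of 1.8°F, so per °C the value is 11.9 × 1.8 = 21.420.

21.420 ppm/°C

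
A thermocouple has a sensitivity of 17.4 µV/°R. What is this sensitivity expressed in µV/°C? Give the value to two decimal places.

Since only a temperature interval is involved, the additive offset between the scales drops out.
A change of 1°C is a change of 1.8°R, so per °C the value is 17.4 × 1.8 = 31.32.

31.32 µV/°C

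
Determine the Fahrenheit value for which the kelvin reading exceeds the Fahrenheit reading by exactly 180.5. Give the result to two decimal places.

168.46°F

Let F be the Fahrenheit reading. The kelvin reading is K = 5/9·F + 255.372.
Require K - F = 180.5: (-4/9)·F + 255.372 = 180.5.
F = (180.5 - 255.372) / (-4/9) = 168.46.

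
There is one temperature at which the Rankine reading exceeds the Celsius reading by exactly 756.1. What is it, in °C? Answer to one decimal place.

Let C be the Celsius reading. The Rankine reading is R = 1.8·C + 491.67.
Require R - C = 756.1: (0.8)·C + 491.67 = 756.1.
C = (756.1 - 491.67) / (0.8) = 330.5.

330.5°C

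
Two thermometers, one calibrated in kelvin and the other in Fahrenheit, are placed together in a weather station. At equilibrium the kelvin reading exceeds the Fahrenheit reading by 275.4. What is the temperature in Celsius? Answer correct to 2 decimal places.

Let x be the kelvin reading; then the Fahrenheit reading is 1.8·x - 459.67.
(1.8·x - 459.67) - x = -275.4  ⇒  (0.8)·x = 184.27  ⇒  x = 230.3375 K.
In Celsius: 230.3375 - 273.15 = -42.81°C.

-42.81°C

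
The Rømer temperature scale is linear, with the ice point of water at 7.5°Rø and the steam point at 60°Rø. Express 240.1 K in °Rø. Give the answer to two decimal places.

First in Celsius: 240.1 - 273.15 = -33.0500°C.
Linearly onto the Rømer scale: 7.5 + (-33.0500 / 100) × (60 - 7.5) = -9.85°Rø.

-9.85°Rø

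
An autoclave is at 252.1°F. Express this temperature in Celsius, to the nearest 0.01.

122.28°C

In Celsius: (252.1 - 32) × 5/9 = 122.2778°C.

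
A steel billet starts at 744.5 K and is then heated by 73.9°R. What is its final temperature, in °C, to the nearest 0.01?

512.41°C

Initial temperature in Celsius: 744.5 - 273.15 = 471.3500°C.
The 73.9°R change is an interval, so only the factor 5/9 applies: +73.9 × 5/9 = +41.0556°C.
Final Celsius temperature: 471.3500 + 41.0556 = 512.4056°C.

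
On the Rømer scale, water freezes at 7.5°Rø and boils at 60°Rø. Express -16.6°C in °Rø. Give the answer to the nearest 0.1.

-1.2°Rø

Linearly onto the Rømer scale: 7.5 + (-16.6000 / 100) × (60 - 7.5) = -1.2°Rø.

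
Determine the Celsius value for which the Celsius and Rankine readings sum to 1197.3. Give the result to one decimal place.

252.0°C

Let C be the Celsius reading. The Rankine reading is R = 1.8·C + 491.67.
Require C + R = 1197.3: (2.8)·C + 491.67 = 1197.3.
C = (1197.3 - 491.67) / (2.8) = 252.0.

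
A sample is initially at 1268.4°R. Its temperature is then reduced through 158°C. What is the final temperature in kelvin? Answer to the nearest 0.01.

Initial temperature in Celsius: (1268.4 - 491.67) × 5/9 = 431.5167°C.
Final Celsius temperature: 431.5167 - 158.0000 = 273.5167°C.
In kelvin: 273.5167 + 273.15 = 546.67 K.

546.67 K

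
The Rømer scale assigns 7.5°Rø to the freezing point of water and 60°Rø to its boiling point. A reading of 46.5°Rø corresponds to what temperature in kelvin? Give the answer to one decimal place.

Linear interpolation between the fixed points: C = (46.5 - 7.5) × 100 / (60 - 7.5) = 74.2857°C.
Then 74.2857 + 273.15 = 347.4 K.

347.4 K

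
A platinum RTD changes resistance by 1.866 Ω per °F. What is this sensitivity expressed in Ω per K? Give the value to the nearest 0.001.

Since only a temperature interval is involved, the additive offset between the scales drops out.
A change of 1 K is a change of 1.8°F, so per K the value is 1.866 × 1.8 = 3.359.

3.359 Ω per K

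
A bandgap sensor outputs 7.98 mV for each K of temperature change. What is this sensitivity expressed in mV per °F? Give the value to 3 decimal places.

4.433 mV per °F

Since only a temperature interval is involved, the additive offset between the scales drops out.
A change of 1°F is a change of 5/9 K, so per °F the value is 7.98 × 5/9 = 4.433.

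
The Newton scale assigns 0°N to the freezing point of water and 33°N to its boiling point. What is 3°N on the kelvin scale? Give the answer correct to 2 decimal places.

282.24 K

Linear interpolation between the fixed points: C = (3 - 0) × 100 / (33 - 0) = 9.0909°C.
Then 9.0909 + 273.15 = 282.24 K.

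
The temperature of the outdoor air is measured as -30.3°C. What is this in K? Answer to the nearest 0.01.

In kelvin: -30.3000 + 273.15 = 242.85 K.

242.85 K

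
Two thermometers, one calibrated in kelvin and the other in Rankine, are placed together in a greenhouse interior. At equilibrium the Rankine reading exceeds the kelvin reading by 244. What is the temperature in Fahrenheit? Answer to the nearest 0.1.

Let x be the kelvin reading; then the Rankine reading is 1.8·x.
(1.8·x) - x = 244  ⇒  (0.8)·x = 244  ⇒  x = 305.0000 K.
In Celsius: 305 - 273.15 = 31.8500°C.
In Fahrenheit: 31.8500 × 1.8 + 32 = 89.3°F.

89.3°F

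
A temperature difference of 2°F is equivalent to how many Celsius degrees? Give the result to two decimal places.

For a temperature interval the offset drops out; only the factor 5/9 applies.
2 × 5/9 = 1.11.

1.11°C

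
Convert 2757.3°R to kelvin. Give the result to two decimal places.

In Celsius: (2757.3 - 491.67) × 5/9 = 1258.6833°C.
In kelvin: 1258.6833 + 273.15 = 1531.83 K.

1531.83 K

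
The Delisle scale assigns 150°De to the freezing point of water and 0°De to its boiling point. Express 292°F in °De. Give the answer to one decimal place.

-66.7°De

First in Celsius: (292 - 32) × 5/9 = 144.4444°C.
Linearly onto the Delisle scale: 150 + (144.4444 / 100) × (0 - 150) = -66.7°De.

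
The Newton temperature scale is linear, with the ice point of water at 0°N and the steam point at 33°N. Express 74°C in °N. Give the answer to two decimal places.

Linearly onto the Newton scale: 0 + (74.0000 / 100) × (33 - 0) = 24.42°N.

24.42°N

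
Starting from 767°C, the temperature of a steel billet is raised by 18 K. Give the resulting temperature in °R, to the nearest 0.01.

The 18 K change is an interval; Kelvin and Celsius degrees are the same size, so ΔC = +18°C.
Final Celsius temperature: 767.0000 + 18.0000 = 785.0000°C.
In Rankine: 785.0000 × 1.8 + 491.67 = 1904.67°R.

1904.67°R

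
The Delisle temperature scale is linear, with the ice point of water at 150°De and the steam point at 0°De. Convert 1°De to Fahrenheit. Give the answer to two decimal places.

210.80°F

Linear interpolation between the fixed points: C = (1 - 150) × 100 / (0 - 150) = 99.3333°C.
Then 99.3333 × 1.8 + 32 = 210.80°F.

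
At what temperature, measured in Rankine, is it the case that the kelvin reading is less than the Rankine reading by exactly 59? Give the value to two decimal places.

132.75°R

Let R be the Rankine reading. The kelvin reading is K = 5/9·R.
Require K - R = -59: (-4/9)·R = -59.
R = (-59) / (-4/9) = 132.75.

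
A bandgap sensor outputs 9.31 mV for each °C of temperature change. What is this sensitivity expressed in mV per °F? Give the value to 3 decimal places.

The quantity depends on a temperature interval, so only the ratio of degree sizes applies; the offset between the scales is irrelevant.
A change of 1°F is a change of 5/9°C, so per °F the value is 9.31 × 5/9 = 5.172.

5.172 mV per °F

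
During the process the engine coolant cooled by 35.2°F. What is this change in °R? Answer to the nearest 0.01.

Fahrenheit and Rankine degrees are the same size, so the interval is unchanged: 35.20.

35.20°R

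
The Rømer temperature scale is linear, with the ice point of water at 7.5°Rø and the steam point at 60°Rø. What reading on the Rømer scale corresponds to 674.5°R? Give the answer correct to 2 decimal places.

60.83°Rø

First in Celsius: (674.5 - 491.67) × 5/9 = 101.5722°C.
Linearly onto the Rømer scale: 7.5 + (101.5722 / 100) × (60 - 7.5) = 60.83°Rø.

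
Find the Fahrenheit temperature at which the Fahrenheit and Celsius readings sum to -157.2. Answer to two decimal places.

Let F be the Fahrenheit reading. The Celsius reading is C = 5/9·F - 17.7778.
Require F + C = -157.2: (14/9)·F - 17.7778 = -157.2.
F = (-157.2 + 17.7778) / (14/9) = -89.63.

-89.63°F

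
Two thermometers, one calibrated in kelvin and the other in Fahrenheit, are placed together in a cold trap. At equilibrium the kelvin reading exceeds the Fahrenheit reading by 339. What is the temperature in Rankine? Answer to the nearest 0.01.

Let x be the kelvin reading; then the Fahrenheit reading is 1.8·x - 459.67.
(1.8·x - 459.67) - x = -339  ⇒  (0.8)·x = 120.67  ⇒  x = 150.8375 K.
In Celsius: 150.8375 - 273.15 = -122.3125°C.
In Rankine: -122.3125 × 1.8 + 491.67 = 271.51°R.

271.51°R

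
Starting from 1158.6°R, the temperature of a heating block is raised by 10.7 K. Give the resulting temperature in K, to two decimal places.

Initial temperature in Celsius: (1158.6 - 491.67) × 5/9 = 370.5167°C.
The 10.7 K change is an interval; Kelvin and Celsius degrees are the same size, so ΔC = +10.7°C.
Final Celsius temperature: 370.5167 + 10.7000 = 381.2167°C.
In kelvin: 381.2167 + 273.15 = 654.37 K.

654.37 K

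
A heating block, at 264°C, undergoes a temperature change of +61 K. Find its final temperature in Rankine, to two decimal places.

The 61 K change is an interval; Kelvin and Celsius degrees are the same size, so ΔC = +61°C.
Final Celsius temperature: 264.0000 + 61.0000 = 325.0000°C.
In Rankine: 325.0000 × 1.8 + 491.67 = 1076.67°R.

1076.67°R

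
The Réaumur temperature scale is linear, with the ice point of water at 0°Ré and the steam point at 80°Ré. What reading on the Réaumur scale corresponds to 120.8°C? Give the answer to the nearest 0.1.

96.6°Ré

Linearly onto the Réaumur scale: 0 + (120.8000 / 100) × (80 - 0) = 96.6°Ré.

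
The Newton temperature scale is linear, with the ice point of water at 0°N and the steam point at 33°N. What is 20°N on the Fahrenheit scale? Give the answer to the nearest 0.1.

141.1°F

Linear interpolation between the fixed points: C = (20 - 0) × 100 / (33 - 0) = 60.6061°C.
Then 60.6061 × 1.8 + 32 = 141.1°F.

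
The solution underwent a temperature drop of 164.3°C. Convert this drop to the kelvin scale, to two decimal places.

164.30 K

Celsius and kelvin degrees are the same size, so the interval is unchanged: 164.30.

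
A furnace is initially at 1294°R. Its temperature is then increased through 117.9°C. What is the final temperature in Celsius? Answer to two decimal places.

Initial temperature in Celsius: (1294 - 491.67) × 5/9 = 445.7389°C.
Final Celsius temperature: 445.7389 + 117.9000 = 563.6389°C.

563.64°C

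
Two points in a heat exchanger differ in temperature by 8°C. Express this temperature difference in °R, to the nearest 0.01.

For a temperature interval the offset drops out; only the factor 1.8 applies.
8 × 1.8 = 14.40.

14.40°R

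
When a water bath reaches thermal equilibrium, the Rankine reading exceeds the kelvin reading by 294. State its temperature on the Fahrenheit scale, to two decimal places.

Let x be the kelvin reading; then the Rankine reading is 1.8·x.
(1.8·x) - x = 294  ⇒  (0.8)·x = 294  ⇒  x = 367.5000 K.
In Celsius: 367.5 - 273.15 = 94.3500°C.
In Fahrenheit: 94.3500 × 1.8 + 32 = 201.83°F.

201.83°F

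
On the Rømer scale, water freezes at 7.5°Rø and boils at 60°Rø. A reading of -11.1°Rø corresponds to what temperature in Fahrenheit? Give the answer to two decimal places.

Linear interpolation between the fixed points: C = (-11.1 - 7.5) × 100 / (60 - 7.5) = -35.4286°C.
Then -35.4286 × 1.8 + 32 = -31.77°F.

-31.77°F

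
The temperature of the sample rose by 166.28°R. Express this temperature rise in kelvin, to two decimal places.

92.38 K

For a temperature interval the offset drops out; only the factor 5/9 applies.
166.28 × 5/9 = 92.38.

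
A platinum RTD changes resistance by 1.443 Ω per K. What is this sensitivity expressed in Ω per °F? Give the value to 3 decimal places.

The quantity depends on a temperature interval, so only the ratio of degree sizes applies; the offset between the scales is irrelevant.
A change of 1°F is a change of 5/9 K, so per °F the value is 1.443 × 5/9 = 0.802.

0.802 Ω per °F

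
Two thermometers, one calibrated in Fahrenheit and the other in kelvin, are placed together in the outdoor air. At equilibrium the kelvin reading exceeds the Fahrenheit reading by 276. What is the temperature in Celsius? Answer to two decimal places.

-43.56°C

Let x be the Fahrenheit reading; then the kelvin reading is 5/9·x + 255.372.
(5/9·x + 255.372) - x = 276  ⇒  (-4/9)·x = 20.6278  ⇒  x = -46.4125°F.
In Celsius: (-46.4125 - 32) × 5/9 = -43.56°C.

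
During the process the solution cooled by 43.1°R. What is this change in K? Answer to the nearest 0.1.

23.9 K

An interval of 1°R corresponds to 5/9 K.
43.1 × 5/9 = 23.9.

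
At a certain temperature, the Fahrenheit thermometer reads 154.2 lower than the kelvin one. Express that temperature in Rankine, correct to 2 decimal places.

687.31°R

Let x be the kelvin reading; then the Fahrenheit reading is 1.8·x - 459.67.
(1.8·x - 459.67) - x = -154.2  ⇒  (0.8)·x = 305.47  ⇒  x = 381.8375 K.
In Celsius: 381.8375 - 273.15 = 108.6875°C.
In Rankine: 108.6875 × 1.8 + 491.67 = 687.31°R.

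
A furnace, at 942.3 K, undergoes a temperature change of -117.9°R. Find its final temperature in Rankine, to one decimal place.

Initial temperature in Celsius: 942.3 - 273.15 = 669.1500°C.
The 117.9°R change is an interval, so only the factor 5/9 applies: -117.9 × 5/9 = -65.5000°C.
Final Celsius temperature: 669.1500 - 65.5000 = 603.6500°C.
In Rankine: 603.6500 × 1.8 + 491.67 = 1578.2°R.

1578.2°R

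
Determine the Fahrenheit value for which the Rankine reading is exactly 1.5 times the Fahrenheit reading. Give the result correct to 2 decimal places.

919.34°F

Let F be the Fahrenheit reading. The Rankine reading is R = 1·F + 459.67.
Require R = 1.5·F: 1·F + 459.67 = 1.5·F.
(-0.5)·F = -459.67  ⇒  F = 919.34.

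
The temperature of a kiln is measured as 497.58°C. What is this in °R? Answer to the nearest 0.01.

In Rankine: 497.5800 × 1.8 + 491.67 = 1387.31°R.

1387.31°R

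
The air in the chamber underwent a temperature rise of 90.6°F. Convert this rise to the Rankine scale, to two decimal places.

Fahrenheit and Rankine degrees are the same size, so the interval is unchanged: 90.60.

90.60°R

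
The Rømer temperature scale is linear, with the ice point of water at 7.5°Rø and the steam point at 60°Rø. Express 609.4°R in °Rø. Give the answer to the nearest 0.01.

First in Celsius: (609.4 - 491.67) × 5/9 = 65.4056°C.
Linearly onto the Rømer scale: 7.5 + (65.4056 / 100) × (60 - 7.5) = 41.84°Rø.

41.84°Rø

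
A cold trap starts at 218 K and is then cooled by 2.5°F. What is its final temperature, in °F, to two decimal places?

Initial temperature in Celsius: 218 - 273.15 = -55.1500°C.
The 2.5°F change is an interval, so only the factor 5/9 applies: -2.5 × 5/9 = -1.3889°C.
Final Celsius temperature: -55.1500 - 1.3889 = -56.5389°C.
In Fahrenheit: -56.5389 × 1.8 + 32 = -69.77°F.

-69.77°F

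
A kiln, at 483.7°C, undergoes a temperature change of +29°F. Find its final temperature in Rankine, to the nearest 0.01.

1391.33°R

The 29°F change is an interval, so only the factor 5/9 applies: +29 × 5/9 = +16.1111°C.
Final Celsius temperature: 483.7000 + 16.1111 = 499.8111°C.
In Rankine: 499.8111 × 1.8 + 491.67 = 1391.33°R.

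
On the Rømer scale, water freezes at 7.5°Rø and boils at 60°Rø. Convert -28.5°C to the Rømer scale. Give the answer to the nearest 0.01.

-7.46°Rø

Linearly onto the Rømer scale: 7.5 + (-28.5000 / 100) × (60 - 7.5) = -7.46°Rø.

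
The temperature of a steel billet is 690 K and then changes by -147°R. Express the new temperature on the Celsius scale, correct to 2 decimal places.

Initial temperature in Celsius: 690 - 273.15 = 416.8500°C.
The 147°R change is an interval, so only the factor 5/9 applies: -147 × 5/9 = -81.6667°C.
Final Celsius temperature: 416.8500 - 81.6667 = 335.1833°C.

335.18°C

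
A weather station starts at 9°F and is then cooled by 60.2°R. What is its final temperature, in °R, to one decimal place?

Initial temperature in Celsius: (9 - 32) × 5/9 = -12.7778°C.
The 60.2°R change is an interval, so only the factor 5/9 applies: -60.2 × 5/9 = -33.4444°C.
Final Celsius temperature: -12.7778 - 33.4444 = -46.2222°C.
In Rankine: -46.2222 × 1.8 + 491.67 = 408.5°R.

408.5°R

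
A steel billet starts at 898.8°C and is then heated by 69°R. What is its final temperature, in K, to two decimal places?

The 69°R change is an interval, so only the factor 5/9 applies: +69 × 5/9 = +38.3333°C.
Final Celsius temperature: 898.8000 + 38.3333 = 937.1333°C.
In kelvin: 937.1333 + 273.15 = 1210.28 K.

1210.28 K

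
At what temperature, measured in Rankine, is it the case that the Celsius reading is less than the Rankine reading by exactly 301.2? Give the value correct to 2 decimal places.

Let R be the Rankine reading. The Celsius reading is C = 5/9·R - 273.15.
Require C - R = -301.2: (-4/9)·R - 273.15 = -301.2.
R = (-301.2 + 273.15) / (-4/9) = 63.11.

63.11°R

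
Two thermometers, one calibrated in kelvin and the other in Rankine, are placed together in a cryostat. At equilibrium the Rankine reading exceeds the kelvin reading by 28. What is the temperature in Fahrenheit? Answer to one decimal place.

-396.7°F

Let x be the kelvin reading; then the Rankine reading is 1.8·x.
(1.8·x) - x = 28  ⇒  (0.8)·x = 28  ⇒  x = 35.0000 K.
In Celsius: 35 - 273.15 = -238.1500°C.
In Fahrenheit: -238.1500 × 1.8 + 32 = -396.7°F.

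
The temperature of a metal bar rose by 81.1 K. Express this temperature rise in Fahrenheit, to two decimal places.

145.98°F

Only the scale ratio 1.8 matters for a change in temperature.
81.1 × 1.8 = 145.98.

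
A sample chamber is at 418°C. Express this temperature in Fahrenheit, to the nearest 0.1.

784.4°F

In Fahrenheit: 418.0000 × 1.8 + 32 = 784.4°F.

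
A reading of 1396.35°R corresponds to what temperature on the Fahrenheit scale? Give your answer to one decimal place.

936.7°F

In Celsius: (1396.35 - 491.67) × 5/9 = 502.6000°C.
In Fahrenheit: 502.6000 × 1.8 + 32 = 936.7°F.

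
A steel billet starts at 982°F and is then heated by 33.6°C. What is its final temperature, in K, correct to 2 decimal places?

Initial temperature in Celsius: (982 - 32) × 5/9 = 527.7778°C.
Final Celsius temperature: 527.7778 + 33.6000 = 561.3778°C.
In kelvin: 561.3778 + 273.15 = 834.53 K.

834.53 K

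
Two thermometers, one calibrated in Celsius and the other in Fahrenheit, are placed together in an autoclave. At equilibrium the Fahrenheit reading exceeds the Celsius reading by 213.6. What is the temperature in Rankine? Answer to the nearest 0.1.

Let x be the Celsius reading; then the Fahrenheit reading is 1.8·x + 32.
(1.8·x + 32) - x = 213.6  ⇒  (0.8)·x = 181.6  ⇒  x = 227.0000°C.
In Rankine: 227.0000 × 1.8 + 491.67 = 900.3°R.

900.3°R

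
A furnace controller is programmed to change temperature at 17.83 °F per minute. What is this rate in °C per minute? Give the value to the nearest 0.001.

9.906 °C/minute

Since only a temperature interval is involved, the additive offset between the scales drops out.
A change of 1°F is a change of 5/9°C, so 17.83 × 5/9 = 9.906.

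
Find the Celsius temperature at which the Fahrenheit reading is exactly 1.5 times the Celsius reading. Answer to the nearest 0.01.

-106.67°C

Let C be the Celsius reading. The Fahrenheit reading is F = 1.8·C + 32.
Require F = 1.5·C: 1.8·C + 32 = 1.5·C.
(0.3)·C = -32  ⇒  C = -106.67.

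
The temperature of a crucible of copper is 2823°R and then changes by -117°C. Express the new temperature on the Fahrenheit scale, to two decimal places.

2152.73°F

Initial temperature in Celsius: (2823 - 491.67) × 5/9 = 1295.1833°C.
Final Celsius temperature: 1295.1833 - 117.0000 = 1178.1833°C.
In Fahrenheit: 1178.1833 × 1.8 + 32 = 2152.73°F.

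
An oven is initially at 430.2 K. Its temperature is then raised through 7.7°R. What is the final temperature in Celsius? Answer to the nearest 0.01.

Initial temperature in Celsius: 430.2 - 273.15 = 157.0500°C.
The 7.7°R change is an interval, so only the factor 5/9 applies: +7.7 × 5/9 = +4.2778°C.
Final Celsius temperature: 157.0500 + 4.2778 = 161.3278°C.

161.33°C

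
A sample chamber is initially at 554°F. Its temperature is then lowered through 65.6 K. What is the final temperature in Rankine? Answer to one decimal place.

895.6°R

Initial temperature in Celsius: (554 - 32) × 5/9 = 290.0000°C.
The 65.6 K change is an interval; Kelvin and Celsius degrees are the same size, so ΔC = -65.6°C.
Final Celsius temperature: 290.0000 - 65.6000 = 224.4000°C.
In Rankine: 224.4000 × 1.8 + 491.67 = 895.6°R.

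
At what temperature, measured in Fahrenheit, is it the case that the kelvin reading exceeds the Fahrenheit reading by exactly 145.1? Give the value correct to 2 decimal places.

Let F be the Fahrenheit reading. The kelvin reading is K = 5/9·F + 255.372.
Require K - F = 145.1: (-4/9)·F + 255.372 = 145.1.
F = (145.1 - 255.372) / (-4/9) = 248.11.

248.11°F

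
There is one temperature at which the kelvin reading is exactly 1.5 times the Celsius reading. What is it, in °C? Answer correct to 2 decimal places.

Let C be the Celsius reading. The kelvin reading is K = 1·C + 273.15.
Require K = 1.5·C: 1·C + 273.15 = 1.5·C.
(-0.5)·C = -273.15  ⇒  C = 546.30.

546.30°C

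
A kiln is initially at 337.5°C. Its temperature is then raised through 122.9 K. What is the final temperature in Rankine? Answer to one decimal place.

The 122.9 K change is an interval; Kelvin and Celsius degrees are the same size, so ΔC = +122.9°C.
Final Celsius temperature: 337.5000 + 122.9000 = 460.4000°C.
In Rankine: 460.4000 × 1.8 + 491.67 = 1320.4°R.

1320.4°R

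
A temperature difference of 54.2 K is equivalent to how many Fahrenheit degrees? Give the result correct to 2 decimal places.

Only the scale ratio 1.8 matters for a change in temperature.
54.2 × 1.8 = 97.56.

97.56°F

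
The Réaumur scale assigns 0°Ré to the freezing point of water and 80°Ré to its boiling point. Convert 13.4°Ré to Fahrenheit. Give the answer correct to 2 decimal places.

Linear interpolation between the fixed points: C = (13.4 - 0) × 100 / (80 - 0) = 16.7500°C.
Then 16.7500 × 1.8 + 32 = 62.15°F.

62.15°F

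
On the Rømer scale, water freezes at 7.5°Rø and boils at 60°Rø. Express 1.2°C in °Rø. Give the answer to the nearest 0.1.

8.1°Rø

Linearly onto the Rømer scale: 7.5 + (1.2000 / 100) × (60 - 7.5) = 8.1°Rø.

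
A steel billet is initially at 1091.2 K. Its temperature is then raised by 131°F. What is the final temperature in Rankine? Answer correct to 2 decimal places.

2095.16°R

Initial temperature in Celsius: 1091.2 - 273.15 = 818.0500°C.
The 131°F change is an interval, so only the factor 5/9 applies: +131 × 5/9 = +72.7778°C.
Final Celsius temperature: 818.0500 + 72.7778 = 890.8278°C.
In Rankine: 890.8278 × 1.8 + 491.67 = 2095.16°R.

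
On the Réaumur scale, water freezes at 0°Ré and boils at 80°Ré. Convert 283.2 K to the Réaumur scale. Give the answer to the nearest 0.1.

8.0°Ré

First in Celsius: 283.2 - 273.15 = 10.0500°C.
Linearly onto the Réaumur scale: 0 + (10.0500 / 100) × (80 - 0) = 8.0°Ré.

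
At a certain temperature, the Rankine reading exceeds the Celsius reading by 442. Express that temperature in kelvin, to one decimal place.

Let x be the Rankine reading; then the Celsius reading is 5/9·x - 273.15.
(5/9·x - 273.15) - x = -442  ⇒  (-4/9)·x = -168.85  ⇒  x = 379.9125°R.
In Celsius: (379.9125 - 491.67) × 5/9 = -62.0875°C.
In kelvin: -62.0875 + 273.15 = 211.1 K.

211.1 K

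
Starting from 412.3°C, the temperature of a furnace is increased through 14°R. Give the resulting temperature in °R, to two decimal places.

1247.81°R

The 14°R change is an interval, so only the factor 5/9 applies: +14 × 5/9 = +7.7778°C.
Final Celsius temperature: 412.3000 + 7.7778 = 420.0778°C.
In Rankine: 420.0778 × 1.8 + 491.67 = 1247.81°R.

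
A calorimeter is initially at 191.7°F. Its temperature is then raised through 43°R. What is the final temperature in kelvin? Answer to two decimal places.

Initial temperature in Celsius: (191.7 - 32) × 5/9 = 88.7222°C.
The 43°R change is an interval, so only the factor 5/9 applies: +43 × 5/9 = +23.8889°C.
Final Celsius temperature: 88.7222 + 23.8889 = 112.6111°C.
In kelvin: 112.6111 + 273.15 = 385.76 K.

385.76 K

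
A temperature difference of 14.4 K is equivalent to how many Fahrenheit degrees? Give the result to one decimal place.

25.9°F

Only the scale ratio 1.8 matters for a change in temperature.
14.4 × 1.8 = 25.9.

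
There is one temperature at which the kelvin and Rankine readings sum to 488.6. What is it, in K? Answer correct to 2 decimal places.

174.50 K

Let K be the kelvin reading. The Rankine reading is R = 1.8·K.
Require K + R = 488.6: (2.8)·K = 488.6.
K = (488.6) / (2.8) = 174.50.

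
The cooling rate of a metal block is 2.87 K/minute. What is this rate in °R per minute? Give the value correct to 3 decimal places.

Since only a temperature interval is involved, the additive offset between the scales drops out.
A change of 1 K is a change of 1.8°R, so 2.87 × 1.8 = 5.166.

5.166 °R/minute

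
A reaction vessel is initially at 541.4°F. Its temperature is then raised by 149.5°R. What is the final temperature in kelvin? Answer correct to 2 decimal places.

639.21 K

Initial temperature in Celsius: (541.4 - 32) × 5/9 = 283.0000°C.
The 149.5°R change is an interval, so only the factor 5/9 applies: +149.5 × 5/9 = +83.0556°C.
Final Celsius temperature: 283.0000 + 83.0556 = 366.0556°C.
In kelvin: 366.0556 + 273.15 = 639.21 K.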